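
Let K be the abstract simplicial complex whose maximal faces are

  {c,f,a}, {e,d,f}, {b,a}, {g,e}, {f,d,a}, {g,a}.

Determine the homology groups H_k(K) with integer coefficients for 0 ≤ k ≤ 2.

H_0 ≅ Z,  H_1 ≅ Z,  H_2 = 0.

K has 7 vertices, 10 edges, 3 triangles.
rank ∂_0 = 0, rank ∂_1 = 6 ⇒ b_0 = 7 − 0 − 6 = 1; all invariant factors of ∂_1 are 1 so no torsion. So H_0 ≅ Z.
rank ∂_1 = 6, rank ∂_2 = 3 ⇒ b_1 = 10 − 6 − 3 = 1; all invariant factors of ∂_2 are 1 so no torsion. So H_1 ≅ Z.
rank ∂_2 = 3, rank ∂_3 = 0 ⇒ b_2 = 3 − 3 − 0 = 0. So H_2 ≅ 0.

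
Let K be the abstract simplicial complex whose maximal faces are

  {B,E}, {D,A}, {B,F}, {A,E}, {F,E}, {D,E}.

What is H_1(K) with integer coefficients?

K has 5 vertices, 6 edges.
rank ∂_1 = 4, rank ∂_2 = 0 ⇒ b_1 = 6 − 4 − 0 = 2. So H_1 = Z^2.

H_1 ≅ Z^2.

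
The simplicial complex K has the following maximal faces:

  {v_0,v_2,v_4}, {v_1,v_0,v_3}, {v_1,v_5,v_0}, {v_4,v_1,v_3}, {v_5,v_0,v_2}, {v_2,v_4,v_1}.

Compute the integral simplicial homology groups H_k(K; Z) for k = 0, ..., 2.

K has 6 vertices, 12 edges, 6 triangles.
rank ∂_0 = 0, rank ∂_1 = 5 ⇒ b_0 = 6 − 0 − 5 = 1; all invariant factors of ∂_1 are 1 so no torsion. So H_0 ≅ Z.
rank ∂_1 = 5, rank ∂_2 = 6 ⇒ b_1 = 12 − 5 − 6 = 1; all invariant factors of ∂_2 are 1 so no torsion. So H_1 ≅ Z.
rank ∂_2 = 6, rank ∂_3 = 0 ⇒ b_2 = 6 − 6 − 0 = 0. So H_2 ≅ 0.

H_0 ≅ Z,  H_1 ≅ Z,  H_2 = 0.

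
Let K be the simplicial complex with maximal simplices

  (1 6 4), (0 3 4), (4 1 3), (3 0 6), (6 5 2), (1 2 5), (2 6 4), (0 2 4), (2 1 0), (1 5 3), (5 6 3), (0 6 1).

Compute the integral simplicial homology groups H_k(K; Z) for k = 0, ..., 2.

Fix the vertex order 0 < 1 < 2 < 3 < 4 < 5 < 6 and write every simplex with vertices in increasing order. Then dim K = 2 and the simplices of K are:

  0-simplices (7): [0], [1], [2], [3], [4], [5], [6]
  1-simplices (18): [0,1], [0,2], [0,3], [0,4], [0,6], [1,2], [1,3], [1,4], [1,5], [1,6], [2,4], [2,5], [2,6], [3,4], [3,5], [3,6], [4,6], [5,6]
  2-simplices (12): [0,1,2], [0,1,6], [0,2,4], [0,3,4], [0,3,6], [1,2,5], [1,3,4], [1,3,5], [1,4,6], [2,4,6], [2,5,6], [3,5,6]

giving chain groups C_0 ≅ Z^7, C_1 ≅ Z^18, C_2 ≅ Z^12.

The boundary map ∂_1: C_1 → C_0 maps an edge to its endpoints' difference, ∂[p,q] = q − p.
As a 7×18 matrix over Z this has rank 6, with invariant factors (1,1,1,1,1,1).

∂_2: C_2 → C_1 sends each 2-simplex [p,q,r] to [q,r] − [p,r] + [p,q]. For instance
  ∂[0,1,6] = [1,6] − [0,6] + [0,1],
  ∂[2,4,6] = [4,6] − [2,6] + [2,4].
The resulting 18×12 matrix has rank 12, and its Smith normal form has invariant factors (1,1,1,1,1,1,1,1,1,1,1,2).

Reading off H_k = ker ∂_k / im ∂_{k+1}:

  H_0: rank C_0 − rank ∂_1 = 7 − 6 = 1, and the invariant factors of ∂_1 are all 1, so H_0 ≅ Z.
  H_1: rank ker ∂_1 − rank ∂_2 = (18 − 6) − 12 = 0, and ∂_2 has invariant factor 2 > 1, so H_1 ≅ Z/2.
  H_2: rank ker ∂_2 − rank ∂_3 = (12 − 12) − 0 = 0, and there is no ∂_3, so H_2 ≅ 0.

H_0 ≅ Z,  H_1 ≅ Z/2,  H_2 = 0.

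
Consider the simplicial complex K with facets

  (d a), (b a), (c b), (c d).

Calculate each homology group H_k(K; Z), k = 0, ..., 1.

H_0 ≅ Z,  H_1 ≅ Z.

Fix the vertex order a < b < c < d and write every simplex with vertices in increasing order. Then dim K = 1 and the simplices of K are:

  0-simplices (4): a, b, c, d
  1-simplices (4): ab, ad, bc, cd

Hence C_0 ≅ Z^4, C_1 ≅ Z^4.

The boundary map ∂_1: C_1 → C_0 is given by ∂[p,q] = [q] − [p].
The 4×4 boundary matrix has rank 3 and Smith normal form diag(1,1,1).

From H_k ≅ ker(∂_k) / im(∂_{k+1}) we obtain:

  H_0: rank C_0 − rank ∂_1 = 4 − 3 = 1, and the invariant factors of ∂_1 are all 1, so H_0 ≅ Z.
  H_1: rank ker ∂_1 − rank ∂_2 = (4 − 3) − 0 = 1, and there is no ∂_2, so H_1 ≅ Z.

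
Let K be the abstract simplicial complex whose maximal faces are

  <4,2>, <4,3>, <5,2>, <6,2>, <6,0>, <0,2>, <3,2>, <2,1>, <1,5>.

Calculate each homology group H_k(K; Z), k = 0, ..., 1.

Fix the vertex order 0 < 1 < 2 < 3 < 4 < 5 < 6 and write every simplex with vertices in increasing order. Then dim K = 1 and the simplices of K are:

  0-simplices (7): [0], [1], [2], [3], [4], [5], [6]
  1-simplices (9): [0,2], [0,6], [1,2], [1,5], [2,3], [2,4], [2,5], [2,6], [3,4]

so the chain groups are C_0 ≅ Z^7, C_1 ≅ Z^9.

∂_1: C_1 → C_0 sends each edge [p,q] (with p < q) to q − p. For instance
  ∂[2,6] = [6] − [2].
As a 7×9 matrix over Z this has rank 6, with invariant factors (1,1,1,1,1,1).

Now H_k = ker ∂_k / im ∂_{k+1}, so:

  H_0: rank C_0 − rank ∂_1 = 7 − 6 = 1, and the invariant factors of ∂_1 are all 1, so H_0 ≅ Z.
  H_1: rank ker ∂_1 − rank ∂_2 = (9 − 6) − 0 = 3, and there is no ∂_2, so H_1 ≅ Z^3.

As a check, the Euler characteristic is 7 − 9 = -2, which agrees with 1 − 3 = -2.

H_0 = Z,  H_1 = Z^3.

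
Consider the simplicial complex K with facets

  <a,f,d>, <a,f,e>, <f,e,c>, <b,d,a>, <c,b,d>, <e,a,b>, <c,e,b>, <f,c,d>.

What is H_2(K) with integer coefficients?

Order the vertices as a < b < c < d < e < f. Listing each simplex with vertices in this order, K has dimension 2 with simplices:

  0-simplices (6): a, b, c, d, e, f
  1-simplices (12): ab, ad, ae, af, bc, bd, be, cd, ce, cf, df, ef
  2-simplices (8): abd, abe, adf, aef, bcd, bce, cdf, cef

so the chain groups are C_0 ≅ Z^6, C_1 ≅ Z^12, C_2 ≅ Z^8.

Boundary ∂_1: C_1 → C_0 is given by ∂[p,q] = [q] − [p]. For instance
  ∂ae = e − a.
This gives a 6×12 integer matrix of rank 5; reducing to Smith normal form yields diagonal entries (1,1,1,1,1).

∂_2: C_2 → C_1 sends each 2-simplex [p,q,r] to [q,r] − [p,r] + [p,q]. For instance
  ∂adf = df − af + ad,
  ∂abe = be − ae + ab.
The 12×8 boundary matrix has rank 7 and Smith normal form diag(1,1,1,1,1,1,1).

Now H_k = ker ∂_k / im ∂_{k+1}, so:

  H_2: rank ker ∂_2 − rank ∂_3 = (8 − 7) − 0 = 1, and there is no ∂_3, so H_2 ≅ Z.

(K is a triangulation of the 2-sphere S^2.)

H_2 ≅ Z.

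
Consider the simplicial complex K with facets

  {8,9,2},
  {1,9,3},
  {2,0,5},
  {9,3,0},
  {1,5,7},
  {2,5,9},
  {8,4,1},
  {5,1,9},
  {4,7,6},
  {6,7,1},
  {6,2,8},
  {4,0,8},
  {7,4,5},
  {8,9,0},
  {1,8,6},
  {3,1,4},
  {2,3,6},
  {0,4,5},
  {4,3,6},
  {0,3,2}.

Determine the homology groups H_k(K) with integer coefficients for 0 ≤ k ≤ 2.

H_0 ≅ Z,  H_1 ≅ Z ⊕ Z/2,  H_2 = 0.

K has 10 vertices, 30 edges, 20 triangles.
rank ∂_0 = 0, rank ∂_1 = 9 ⇒ b_0 = 10 − 0 − 9 = 1; all invariant factors of ∂_1 are 1 so no torsion. So H_0 ≅ Z.
rank ∂_1 = 9, rank ∂_2 = 20 ⇒ b_1 = 30 − 9 − 20 = 1; ∂_2 has invariant factor(s) [2] giving torsion. So H_1 ≅ Z ⊕ Z/2.
rank ∂_2 = 20, rank ∂_3 = 0 ⇒ b_2 = 20 − 20 − 0 = 0. So H_2 ≅ 0.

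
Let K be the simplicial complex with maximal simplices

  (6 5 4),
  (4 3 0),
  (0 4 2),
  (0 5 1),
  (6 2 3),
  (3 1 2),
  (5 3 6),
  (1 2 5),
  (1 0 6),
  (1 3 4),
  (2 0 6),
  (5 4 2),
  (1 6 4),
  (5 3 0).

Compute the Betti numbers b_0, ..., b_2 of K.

Fix the vertex order 0 < 1 < 2 < 3 < 4 < 5 < 6 and write every simplex with vertices in increasing order. Then dim K = 2 and the simplices of K are:

  0-simplices (7): [0], [1], [2], [3], [4], [5], [6]
  1-simplices (21): [0,1], [0,2], [0,3], [0,4], [0,5], [0,6], [1,2], [1,3], [1,4], [1,5], [1,6], [2,3], [2,4], [2,5], [2,6], [3,4], [3,5], [3,6], [4,5], [4,6], [5,6]
  2-simplices (14): [0,1,5], [0,1,6], [0,2,4], [0,2,6], [0,3,4], [0,3,5], [1,2,3], [1,2,5], [1,3,4], [1,4,6], [2,3,6], [2,4,5], [3,5,6], [4,5,6]

Hence C_0 ≅ Z^7, C_1 ≅ Z^21, C_2 ≅ Z^14.

Boundary ∂_1: C_1 → C_0 maps an edge to its endpoints' difference, ∂[p,q] = q − p.
As a 7×21 matrix over Z this has rank 6, with invariant factors (1,1,1,1,1,1).

Boundary ∂_2: C_2 → C_1 maps a triangle to the signed sum of its edges. For instance
  ∂[0,1,5] = [1,5] − [0,5] + [0,1],
  ∂[0,2,6] = [2,6] − [0,6] + [0,2].
The 21×14 boundary matrix has rank 13 and Smith normal form diag(1,1,1,1,1,1,1,1,1,1,1,1,1).

Computing H_k = (kernel of ∂_k) / (image of ∂_{k+1}):

  H_0: rank C_0 − rank ∂_1 = 7 − 6 = 1, and the invariant factors of ∂_1 are all 1, so H_0 ≅ Z.
  H_1: rank ker ∂_1 − rank ∂_2 = (21 − 6) − 13 = 2, and the invariant factors of ∂_2 are all 1, so H_1 ≅ Z^2.
  H_2: rank ker ∂_2 − rank ∂_3 = (14 − 13) − 0 = 1, and there is no ∂_3, so H_2 ≅ Z.

(K is a triangulation of the torus T^2.)

Hence the Betti numbers are b_0 = 1, b_1 = 2, b_2 = 1.

b_0 = 1, b_1 = 2, b_2 = 1.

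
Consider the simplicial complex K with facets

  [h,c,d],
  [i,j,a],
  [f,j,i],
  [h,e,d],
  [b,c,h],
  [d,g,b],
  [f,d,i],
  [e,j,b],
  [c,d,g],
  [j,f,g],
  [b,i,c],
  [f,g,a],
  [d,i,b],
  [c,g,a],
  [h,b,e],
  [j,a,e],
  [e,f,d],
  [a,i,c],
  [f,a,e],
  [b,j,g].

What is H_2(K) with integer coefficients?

H_2 ≅ 0.

K has 10 vertices, 30 edges, 20 triangles.
rank ∂_2 = 20, rank ∂_3 = 0 ⇒ b_2 = 20 − 20 − 0 = 0. So H_2 = 0.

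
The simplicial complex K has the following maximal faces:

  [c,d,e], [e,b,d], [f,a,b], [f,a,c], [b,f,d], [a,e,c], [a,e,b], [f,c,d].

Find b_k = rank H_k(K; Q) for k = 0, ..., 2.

Order the vertices as a < b < c < d < e < f. Listing each simplex with vertices in this order, K has dimension 2 with simplices:

  0-simplices (6): a, b, c, d, e, f
  1-simplices (12): ab, ac, ae, af, bd, be, bf, cd, ce, cf, de, df
  2-simplices (8): abe, abf, ace, acf, bde, bdf, cde, cdf

giving chain groups C_0 ≅ Z^6, C_1 ≅ Z^12, C_2 ≅ Z^8.

Boundary ∂_1: C_1 → C_0 is given by ∂[p,q] = [q] − [p]. For instance
  ∂cf = f − c.
The resulting 6×12 matrix has rank 5, and its Smith normal form has invariant factors (1,1,1,1,1).

The boundary map ∂_2: C_2 → C_1 maps a triangle to the signed sum of its edges. For instance
  ∂acf = cf − af + ac,
  ∂bde = de − be + bd.
As a 12×8 matrix over Z this has rank 7, with invariant factors (1,1,1,1,1,1,1).

From H_k ≅ ker(∂_k) / im(∂_{k+1}) we obtain:

  H_0: rank C_0 − rank ∂_1 = 6 − 5 = 1, and the invariant factors of ∂_1 are all 1, so H_0 ≅ Z.
  H_1: rank ker ∂_1 − rank ∂_2 = (12 − 5) − 7 = 0, and the invariant factors of ∂_2 are all 1, so H_1 ≅ 0.
  H_2: rank ker ∂_2 − rank ∂_3 = (8 − 7) − 0 = 1, and there is no ∂_3, so H_2 ≅ Z.

As a check, the Euler characteristic is 6 − 12 + 8 = 2, which agrees with 1 − 0 + 1 = 2.
(K is a triangulation of the 2-sphere S^2.)

Hence the Betti numbers are b_0 = 1, b_1 = 0, b_2 = 1.

b_0 = 1, b_1 = 0, b_2 = 1.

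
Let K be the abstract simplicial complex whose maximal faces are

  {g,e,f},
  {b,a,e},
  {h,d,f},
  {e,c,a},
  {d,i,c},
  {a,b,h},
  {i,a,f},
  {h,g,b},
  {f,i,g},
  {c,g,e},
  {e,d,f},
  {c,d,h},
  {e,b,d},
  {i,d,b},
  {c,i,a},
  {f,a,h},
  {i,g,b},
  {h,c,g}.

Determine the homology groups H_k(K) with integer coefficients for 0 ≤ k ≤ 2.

We work with the vertex ordering a < b < c < d < e < f < g < h < i. The simplices of K, each written with vertices in increasing order, are:

  0-simplices (9): a, b, c, d, e, f, g, h, i
  1-simplices (27): ab, ac, ae, af, ah, ai, bd, be, bg, bh, bi, cd, ce, cg, ch, ci, de, df, dh, di, ef, eg, fg, fh, fi, gh, gi
  2-simplices (18): abe, abh, ace, aci, afh, afi, bde, bdi, bgh, bgi, cdh, cdi, ceg, cgh, def, dfh, efg, fgi

Hence C_0 ≅ Z^9, C_1 ≅ Z^27, C_2 ≅ Z^18.

∂_1: C_1 → C_0 maps an edge to its endpoints' difference, ∂[p,q] = q − p.
As a 9×27 matrix over Z this has rank 8, with invariant factors (1,1,1,1,1,1,1,1).

∂_2: C_2 → C_1 maps a triangle to the signed sum of its edges. For instance
  ∂efg = fg − eg + ef,
  ∂cdi = di − ci + cd.
As a 27×18 matrix over Z this has rank 17, with invariant factors (1,1,1,1,1,1,1,1,1,1,1,1,1,1,1,1,1).

Now H_k = ker ∂_k / im ∂_{k+1}, so:

  H_0: rank C_0 − rank ∂_1 = 9 − 8 = 1, and the invariant factors of ∂_1 are all 1, so H_0 ≅ Z.
  H_1: rank ker ∂_1 − rank ∂_2 = (27 − 8) − 17 = 2, and the invariant factors of ∂_2 are all 1, so H_1 ≅ Z^2.
  H_2: rank ker ∂_2 − rank ∂_3 = (18 − 17) − 0 = 1, and there is no ∂_3, so H_2 ≅ Z.

As a check, the Euler characteristic is 9 − 27 + 18 = 0, which agrees with 1 − 2 + 1 = 0.

H_0 = Z,  H_1 = Z^2,  H_2 = Z.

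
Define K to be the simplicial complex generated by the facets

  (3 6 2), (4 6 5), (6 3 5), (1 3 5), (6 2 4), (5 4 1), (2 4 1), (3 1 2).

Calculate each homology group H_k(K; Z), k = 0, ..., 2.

Order the vertices as 1 < 2 < 3 < 4 < 5 < 6. Listing each simplex with vertices in this order, K has dimension 2 with simplices:

  0-simplices (6): [1], [2], [3], [4], [5], [6]
  1-simplices (12): [1,2], [1,3], [1,4], [1,5], [2,3], [2,4], [2,6], [3,5], [3,6], [4,5], [4,6], [5,6]
  2-simplices (8): [1,2,3], [1,2,4], [1,3,5], [1,4,5], [2,3,6], [2,4,6], [3,5,6], [4,5,6]

Hence C_0 ≅ Z^6, C_1 ≅ Z^12, C_2 ≅ Z^8.

Boundary ∂_1: C_1 → C_0 maps an edge to its endpoints' difference, ∂[p,q] = q − p. For instance
  ∂[4,5] = [5] − [4].
As a 6×12 matrix over Z this has rank 5, with invariant factors (1,1,1,1,1).

Boundary ∂_2: C_2 → C_1 sends each 2-simplex [p,q,r] to [q,r] − [p,r] + [p,q]. For instance
  ∂[1,2,4] = [2,4] − [1,4] + [1,2],
  ∂[3,5,6] = [5,6] − [3,6] + [3,5].
As a 12×8 matrix over Z this has rank 7, with invariant factors (1,1,1,1,1,1,1).

From H_k ≅ ker(∂_k) / im(∂_{k+1}) we obtain:

  H_0: rank C_0 − rank ∂_1 = 6 − 5 = 1, and the invariant factors of ∂_1 are all 1, so H_0 ≅ Z.
  H_1: rank ker ∂_1 − rank ∂_2 = (12 − 5) − 7 = 0, and the invariant factors of ∂_2 are all 1, so H_1 ≅ 0.
  H_2: rank ker ∂_2 − rank ∂_3 = (8 − 7) − 0 = 1, and there is no ∂_3, so H_2 ≅ Z.

H_0 ≅ Z,  H_1 = 0,  H_2 ≅ Z.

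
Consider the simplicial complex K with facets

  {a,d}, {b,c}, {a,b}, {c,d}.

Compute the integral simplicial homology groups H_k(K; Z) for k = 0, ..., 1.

Take the total order a < b < c < d on the vertex set. Then K (dimension 1) consists of the simplices:

  0-simplices (4): a, b, c, d
  1-simplices (4): ab, ad, bc, cd

so the chain groups are C_0 ≅ Z^4, C_1 ≅ Z^4.

Boundary ∂_1: C_1 → C_0 is given by ∂[p,q] = [q] − [p].
This gives a 4×4 integer matrix of rank 3; reducing to Smith normal form yields diagonal entries (1,1,1).

Now H_k = ker ∂_k / im ∂_{k+1}, so:

  H_0: rank C_0 − rank ∂_1 = 4 − 3 = 1, and the invariant factors of ∂_1 are all 1, so H_0 = Z.
  H_1: rank ker ∂_1 − rank ∂_2 = (4 − 3) − 0 = 1, and there is no ∂_2, so H_1 = Z.

H_0 = Z,  H_1 = Z.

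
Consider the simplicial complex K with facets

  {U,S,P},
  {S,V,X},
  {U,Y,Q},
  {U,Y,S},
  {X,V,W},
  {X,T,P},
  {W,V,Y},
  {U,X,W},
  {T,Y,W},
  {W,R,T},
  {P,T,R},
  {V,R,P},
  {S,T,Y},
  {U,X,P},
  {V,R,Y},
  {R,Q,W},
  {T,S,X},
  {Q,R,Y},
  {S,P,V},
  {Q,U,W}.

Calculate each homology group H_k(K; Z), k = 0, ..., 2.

H_0 ≅ Z,  H_1 ≅ Z ⊕ Z/2Z,  H_2 = 0.

We work with the vertex ordering P < Q < R < S < T < U < V < W < X < Y. The simplices of K, each written with vertices in increasing order, are:

  0-simplices (10): P, Q, R, S, T, U, V, W, X, Y
  1-simplices (30): PR, PS, PT, PU, PV, PX, QR, QU, QW, QY, RT, RV, RW, RY, ST, SU, SV, SX, SY, TW, TX, TY, UW, UX, UY, VW, VX, VY, WX, WY
  2-simplices (20): PRT, PRV, PSU, PSV, PTX, PUX, QRW, QRY, QUW, QUY, RTW, RVY, STX, STY, SUY, SVX, TWY, UWX, VWX, VWY

giving chain groups C_0 ≅ Z^10, C_1 ≅ Z^30, C_2 ≅ Z^20.

The boundary map ∂_1: C_1 → C_0 sends each edge [p,q] (with p < q) to q − p.
As a 10×30 matrix over Z this has rank 9, with invariant factors (1,1,1,1,1,1,1,1,1).

The boundary map ∂_2: C_2 → C_1 maps a triangle to the signed sum of its edges. For instance
  ∂VWX = WX − VX + VW,
  ∂PTX = TX − PX + PT.
This gives a 30×20 integer matrix of rank 20; reducing to Smith normal form yields diagonal entries (1,1,1,1,1,1,1,1,1,1,1,1,1,1,1,1,1,1,1,2).

Now H_k = ker ∂_k / im ∂_{k+1}, so:

  H_0: rank C_0 − rank ∂_1 = 10 − 9 = 1, and the invariant factors of ∂_1 are all 1, so H_0 ≅ Z.
  H_1: rank ker ∂_1 − rank ∂_2 = (30 − 9) − 20 = 1, and ∂_2 has invariant factor 2 > 1, so H_1 ≅ Z ⊕ Z/2Z.
  H_2: rank ker ∂_2 − rank ∂_3 = (20 − 20) − 0 = 0, and there is no ∂_3, so H_2 ≅ 0.

(K is a triangulation of the Klein bottle.)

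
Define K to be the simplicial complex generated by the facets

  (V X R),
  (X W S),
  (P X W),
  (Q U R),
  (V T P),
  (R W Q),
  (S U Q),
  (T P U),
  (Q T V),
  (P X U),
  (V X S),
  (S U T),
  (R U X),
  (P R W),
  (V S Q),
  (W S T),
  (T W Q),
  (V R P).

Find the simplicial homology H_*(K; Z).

H_0 ≅ Z,  H_1 ≅ Z ⊕ Z_2,  H_2 = 0.

Fix the vertex order P < Q < R < S < T < U < V < W < X and write every simplex with vertices in increasing order. Then dim K = 2 and the simplices of K are:

  0-simplices (9): P, Q, R, S, T, U, V, W, X
  1-simplices (27): PR, PT, PU, PV, PW, PX, QR, QS, QT, QU, QV, QW, RU, RV, RW, RX, ST, SU, SV, SW, SX, TU, TV, TW, UX, VX, WX
  2-simplices (18): PRV, PRW, PTU, PTV, PUX, PWX, QRU, QRW, QSU, QSV, QTV, QTW, RUX, RVX, STU, STW, SVX, SWX

Hence C_0 ≅ Z^9, C_1 ≅ Z^27, C_2 ≅ Z^18.

Boundary ∂_1: C_1 → C_0 sends each edge [p,q] (with p < q) to q − p. For instance
  ∂SV = V − S.
The 9×27 boundary matrix has rank 8 and Smith normal form diag(1,1,1,1,1,1,1,1).

Boundary ∂_2: C_2 → C_1 maps a triangle to the signed sum of its edges. For instance
  ∂RVX = VX − RX + RV,
  ∂SVX = VX − SX + SV.
As a 27×18 matrix over Z this has rank 18, with invariant factors (1,1,1,1,1,1,1,1,1,1,1,1,1,1,1,1,1,2).

Now H_k = ker ∂_k / im ∂_{k+1}, so:

  H_0: rank C_0 − rank ∂_1 = 9 − 8 = 1, and the invariant factors of ∂_1 are all 1, so H_0 = Z.
  H_1: rank ker ∂_1 − rank ∂_2 = (27 − 8) − 18 = 1, and ∂_2 has invariant factor 2 > 1, so H_1 = Z ⊕ Z_2.
  H_2: rank ker ∂_2 − rank ∂_3 = (18 − 18) − 0 = 0, and there is no ∂_3, so H_2 = 0.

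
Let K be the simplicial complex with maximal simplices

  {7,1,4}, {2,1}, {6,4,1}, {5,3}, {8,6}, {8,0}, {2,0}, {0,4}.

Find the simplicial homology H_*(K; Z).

Take the total order 0 < 1 < 2 < 3 < 4 < 5 < 6 < 7 < 8 on the vertex set. Then K (dimension 2) consists of the simplices:

  0-simplices (9): [0], [1], [2], [3], [4], [5], [6], [7], [8]
  1-simplices (11): [0,2], [0,4], [0,8], [1,2], [1,4], [1,6], [1,7], [3,5], [4,6], [4,7], [6,8]
  2-simplices (2): [1,4,6], [1,4,7]

Hence C_0 ≅ Z^9, C_1 ≅ Z^11, C_2 ≅ Z^2.

The boundary map ∂_1: C_1 → C_0 sends each edge [p,q] (with p < q) to q − p. For instance
  ∂[0,2] = [2] − [0].
The 9×11 boundary matrix has rank 7 and Smith normal form diag(1,1,1,1,1,1,1).

Boundary ∂_2: C_2 → C_1 maps a triangle to the signed sum of its edges. For instance
  ∂[1,4,6] = [4,6] − [1,6] + [1,4],
  ∂[1,4,7] = [4,7] − [1,7] + [1,4].
As a 11×2 matrix over Z this has rank 2, with invariant factors (1,1).

Reading off H_k = ker ∂_k / im ∂_{k+1}:

  H_0: rank C_0 − rank ∂_1 = 9 − 7 = 2, and the invariant factors of ∂_1 are all 1, so H_0 ≅ Z^2.
  H_1: rank ker ∂_1 − rank ∂_2 = (11 − 7) − 2 = 2, and the invariant factors of ∂_2 are all 1, so H_1 ≅ Z^2.
  H_2: rank ker ∂_2 − rank ∂_3 = (2 − 2) − 0 = 0, and there is no ∂_3, so H_2 ≅ 0.

H_0 ≅ Z^2,  H_1 ≅ Z^2,  H_2 = 0.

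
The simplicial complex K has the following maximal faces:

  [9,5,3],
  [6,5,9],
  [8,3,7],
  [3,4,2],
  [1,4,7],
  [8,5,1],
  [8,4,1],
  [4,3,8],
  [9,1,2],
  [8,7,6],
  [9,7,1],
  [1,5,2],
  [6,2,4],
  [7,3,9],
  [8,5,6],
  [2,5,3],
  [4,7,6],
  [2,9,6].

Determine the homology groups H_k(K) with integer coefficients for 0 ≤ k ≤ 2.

H_0 ≅ Z,  H_1 ≅ Z ⊕ Z/2,  H_2 = 0.

Fix the vertex order 1 < 2 < 3 < 4 < 5 < 6 < 7 < 8 < 9 and write every simplex with vertices in increasing order. Then dim K = 2 and the simplices of K are:

  0-simplices (9): [1], [2], [3], [4], [5], [6], [7], [8], [9]
  1-simplices (27): (27 of them)
  2-simplices (18): [1,2,5], [1,2,9], [1,4,7], [1,4,8], [1,5,8], [1,7,9], [2,3,4], [2,3,5], [2,4,6], [2,6,9], [3,4,8], [3,5,9], [3,7,8], [3,7,9], [4,6,7], [5,6,8], [5,6,9], [6,7,8]

giving chain groups C_0 ≅ Z^9, C_1 ≅ Z^27, C_2 ≅ Z^18.

Boundary ∂_1: C_1 → C_0 is given by ∂[p,q] = [q] − [p]. For instance
  ∂[1,2] = [2] − [1].
This gives a 9×27 integer matrix of rank 8; reducing to Smith normal form yields diagonal entries (1,1,1,1,1,1,1,1).

Boundary ∂_2: C_2 → C_1 acts by ∂[p,q,r] = [q,r] − [p,r] + [p,q]. For instance
  ∂[3,4,8] = [4,8] − [3,8] + [3,4],
  ∂[2,3,4] = [3,4] − [2,4] + [2,3].
As a 27×18 matrix over Z this has rank 18, with invariant factors (1,1,1,1,1,1,1,1,1,1,1,1,1,1,1,1,1,2).

Now H_k = ker ∂_k / im ∂_{k+1}, so:

  H_0: rank C_0 − rank ∂_1 = 9 − 8 = 1, and the invariant factors of ∂_1 are all 1, so H_0 = Z.
  H_1: rank ker ∂_1 − rank ∂_2 = (27 − 8) − 18 = 1, and ∂_2 has invariant factor 2 > 1, so H_1 = Z ⊕ Z/2.
  H_2: rank ker ∂_2 − rank ∂_3 = (18 − 18) − 0 = 0, and there is no ∂_3, so H_2 = 0.

As a check, the Euler characteristic is 9 − 27 + 18 = 0, which agrees with 1 − 1 + 0 = 0.
(K is a triangulation of the Klein bottle.)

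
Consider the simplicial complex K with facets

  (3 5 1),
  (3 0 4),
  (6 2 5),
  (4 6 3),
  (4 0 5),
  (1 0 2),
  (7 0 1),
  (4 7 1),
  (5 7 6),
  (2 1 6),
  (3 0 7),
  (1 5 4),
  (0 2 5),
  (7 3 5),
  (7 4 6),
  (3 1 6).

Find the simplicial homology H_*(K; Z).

We work with the vertex ordering 0 < 1 < 2 < 3 < 4 < 5 < 6 < 7. The simplices of K, each written with vertices in increasing order, are:

  0-simplices (8): [0], [1], [2], [3], [4], [5], [6], [7]
  1-simplices (24): (24 of them)
  2-simplices (16): [0,1,2], [0,1,7], [0,2,5], [0,3,4], [0,3,7], [0,4,5], [1,2,6], [1,3,5], [1,3,6], [1,4,5], [1,4,7], [2,5,6], [3,4,6], [3,5,7], [4,6,7], [5,6,7]

so the chain groups are C_0 ≅ Z^8, C_1 ≅ Z^24, C_2 ≅ Z^16.

The boundary map ∂_1: C_1 → C_0 maps an edge to its endpoints' difference, ∂[p,q] = q − p. For instance
  ∂[0,4] = [4] − [0].
This gives a 8×24 integer matrix of rank 7; reducing to Smith normal form yields diagonal entries (1,1,1,1,1,1,1).

∂_2: C_2 → C_1 acts by ∂[p,q,r] = [q,r] − [p,r] + [p,q]. For instance
  ∂[1,3,6] = [3,6] − [1,6] + [1,3],
  ∂[3,5,7] = [5,7] − [3,7] + [3,5].
The 24×16 boundary matrix has rank 15 and Smith normal form diag(1,1,1,1,1,1,1,1,1,1,1,1,1,1,1).

Computing H_k = (kernel of ∂_k) / (image of ∂_{k+1}):

  H_0: rank C_0 − rank ∂_1 = 8 − 7 = 1, and the invariant factors of ∂_1 are all 1, so H_0 ≅ Z.
  H_1: rank ker ∂_1 − rank ∂_2 = (24 − 7) − 15 = 2, and the invariant factors of ∂_2 are all 1, so H_1 ≅ Z^2.
  H_2: rank ker ∂_2 − rank ∂_3 = (16 − 15) − 0 = 1, and there is no ∂_3, so H_2 ≅ Z.

As a check, the Euler characteristic is 8 − 24 + 16 = 0, which agrees with 1 − 2 + 1 = 0.

H_0 = Z,  H_1 = Z^2,  H_2 = Z.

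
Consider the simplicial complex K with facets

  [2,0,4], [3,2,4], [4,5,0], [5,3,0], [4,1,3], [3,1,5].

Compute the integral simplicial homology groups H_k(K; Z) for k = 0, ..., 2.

H_0 = Z,  H_1 = Z,  H_2 = 0.

Fix the vertex order 0 < 1 < 2 < 3 < 4 < 5 and write every simplex with vertices in increasing order. Then dim K = 2 and the simplices of K are:

  0-simplices (6): [0], [1], [2], [3], [4], [5]
  1-simplices (12): [0,2], [0,3], [0,4], [0,5], [1,3], [1,4], [1,5], [2,3], [2,4], [3,4], [3,5], [4,5]
  2-simplices (6): [0,2,4], [0,3,5], [0,4,5], [1,3,4], [1,3,5], [2,3,4]

Hence C_0 ≅ Z^6, C_1 ≅ Z^12, C_2 ≅ Z^6.

Boundary ∂_1: C_1 → C_0 is given by ∂[p,q] = [q] − [p]. For instance
  ∂[4,5] = [5] − [4].
The resulting 6×12 matrix has rank 5, and its Smith normal form has invariant factors (1,1,1,1,1).

∂_2: C_2 → C_1 maps a triangle to the signed sum of its edges. For instance
  ∂[1,3,5] = [3,5] − [1,5] + [1,3],
  ∂[0,3,5] = [3,5] − [0,5] + [0,3].
The 12×6 boundary matrix has rank 6 and Smith normal form diag(1,1,1,1,1,1).

From H_k ≅ ker(∂_k) / im(∂_{k+1}) we obtain:

  H_0: rank C_0 − rank ∂_1 = 6 − 5 = 1, and the invariant factors of ∂_1 are all 1, so H_0 = Z.
  H_1: rank ker ∂_1 − rank ∂_2 = (12 − 5) − 6 = 1, and the invariant factors of ∂_2 are all 1, so H_1 = Z.
  H_2: rank ker ∂_2 − rank ∂_3 = (6 − 6) − 0 = 0, and there is no ∂_3, so H_2 = 0.

As a check, the Euler characteristic is 6 − 12 + 6 = 0, which agrees with 1 − 1 + 0 = 0.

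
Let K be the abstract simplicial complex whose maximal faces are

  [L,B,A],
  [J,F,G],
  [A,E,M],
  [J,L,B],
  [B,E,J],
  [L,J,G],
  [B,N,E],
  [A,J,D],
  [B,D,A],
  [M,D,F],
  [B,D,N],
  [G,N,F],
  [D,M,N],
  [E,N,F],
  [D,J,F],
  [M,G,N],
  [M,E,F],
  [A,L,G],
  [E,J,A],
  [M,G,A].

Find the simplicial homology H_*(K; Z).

K has 10 vertices, 30 edges, 20 triangles.
rank ∂_0 = 0, rank ∂_1 = 9 ⇒ b_0 = 10 − 0 − 9 = 1; all invariant factors of ∂_1 are 1 so no torsion. So H_0 = Z.
rank ∂_1 = 9, rank ∂_2 = 20 ⇒ b_1 = 30 − 9 − 20 = 1; ∂_2 has invariant factor(s) [2] giving torsion. So H_1 = Z ⊕ Z/2.
rank ∂_2 = 20, rank ∂_3 = 0 ⇒ b_2 = 20 − 20 − 0 = 0. So H_2 = 0.

H_0 ≅ Z,  H_1 ≅ Z ⊕ Z/2,  H_2 = 0.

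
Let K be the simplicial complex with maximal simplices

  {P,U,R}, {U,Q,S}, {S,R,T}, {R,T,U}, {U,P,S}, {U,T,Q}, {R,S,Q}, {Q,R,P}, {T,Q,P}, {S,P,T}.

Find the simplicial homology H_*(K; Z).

We work with the vertex ordering P < Q < R < S < T < U. The simplices of K, each written with vertices in increasing order, are:

  0-simplices (6): P, Q, R, S, T, U
  1-simplices (15): PQ, PR, PS, PT, PU, QR, QS, QT, QU, RS, RT, RU, ST, SU, TU
  2-simplices (10): PQR, PQT, PRU, PST, PSU, QRS, QSU, QTU, RST, RTU

Hence C_0 ≅ Z^6, C_1 ≅ Z^15, C_2 ≅ Z^10.

∂_1: C_1 → C_0 sends each edge [p,q] (with p < q) to q − p. For instance
  ∂RT = T − R.
As a 6×15 matrix over Z this has rank 5, with invariant factors (1,1,1,1,1).

The boundary map ∂_2: C_2 → C_1 maps a triangle to the signed sum of its edges. For instance
  ∂QSU = SU − QU + QS,
  ∂PRU = RU − PU + PR.
The resulting 15×10 matrix has rank 10, and its Smith normal form has invariant factors (1,1,1,1,1,1,1,1,1,2).

Now H_k = ker ∂_k / im ∂_{k+1}, so:

  H_0: rank C_0 − rank ∂_1 = 6 − 5 = 1, and the invariant factors of ∂_1 are all 1, so H_0 ≅ Z.
  H_1: rank ker ∂_1 − rank ∂_2 = (15 − 5) − 10 = 0, and ∂_2 has invariant factor 2 > 1, so H_1 ≅ Z/2.
  H_2: rank ker ∂_2 − rank ∂_3 = (10 − 10) − 0 = 0, and there is no ∂_3, so H_2 ≅ 0.

H_0 = Z,  H_1 = Z/2,  H_2 = 0.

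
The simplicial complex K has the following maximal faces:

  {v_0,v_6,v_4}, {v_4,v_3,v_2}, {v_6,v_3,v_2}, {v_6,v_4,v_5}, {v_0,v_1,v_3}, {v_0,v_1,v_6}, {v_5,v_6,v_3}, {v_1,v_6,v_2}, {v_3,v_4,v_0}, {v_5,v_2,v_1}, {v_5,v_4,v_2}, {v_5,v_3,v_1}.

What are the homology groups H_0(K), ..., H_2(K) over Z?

H_0 = Z,  H_1 = Z_2,  H_2 = 0.

Take the total order v_0 < v_1 < v_2 < v_3 < v_4 < v_5 < v_6 on the vertex set. Then K (dimension 2) consists of the simplices:

  0-simplices (7): [v_0], [v_1], [v_2], [v_3], [v_4], [v_5], [v_6]
  1-simplices (18): (18 of them)
  2-simplices (12): (12 of them)

so the chain groups are C_0 ≅ Z^7, C_1 ≅ Z^18, C_2 ≅ Z^12.

The boundary map ∂_1: C_1 → C_0 sends each edge [p,q] (with p < q) to q − p.
This gives a 7×18 integer matrix of rank 6; reducing to Smith normal form yields diagonal entries (1,1,1,1,1,1).

The boundary map ∂_2: C_2 → C_1 acts by ∂[p,q,r] = [q,r] − [p,r] + [p,q]. For instance
  ∂[v_3,v_5,v_6] = [v_5,v_6] − [v_3,v_6] + [v_3,v_5],
  ∂[v_1,v_2,v_6] = [v_2,v_6] − [v_1,v_6] + [v_1,v_2].
As a 18×12 matrix over Z this has rank 12, with invariant factors (1,1,1,1,1,1,1,1,1,1,1,2).

From H_k ≅ ker(∂_k) / im(∂_{k+1}) we obtain:

  H_0: rank C_0 − rank ∂_1 = 7 − 6 = 1, and the invariant factors of ∂_1 are all 1, so H_0 ≅ Z.
  H_1: rank ker ∂_1 − rank ∂_2 = (18 − 6) − 12 = 0, and ∂_2 has invariant factor 2 > 1, so H_1 ≅ Z_2.
  H_2: rank ker ∂_2 − rank ∂_3 = (12 − 12) − 0 = 0, and there is no ∂_3, so H_2 ≅ 0.

(K is a triangulation of the real projective plane RP^2.)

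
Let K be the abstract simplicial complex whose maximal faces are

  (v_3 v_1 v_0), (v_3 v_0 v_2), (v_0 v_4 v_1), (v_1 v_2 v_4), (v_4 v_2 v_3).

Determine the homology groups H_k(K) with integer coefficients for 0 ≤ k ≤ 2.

H_0 = Z,  H_1 = Z,  H_2 = 0.

K has 5 vertices, 10 edges, 5 triangles.
rank ∂_0 = 0, rank ∂_1 = 4 ⇒ b_0 = 5 − 0 − 4 = 1; all invariant factors of ∂_1 are 1 so no torsion. So H_0 ≅ Z.
rank ∂_1 = 4, rank ∂_2 = 5 ⇒ b_1 = 10 − 4 − 5 = 1; all invariant factors of ∂_2 are 1 so no torsion. So H_1 ≅ Z.
rank ∂_2 = 5, rank ∂_3 = 0 ⇒ b_2 = 5 − 5 − 0 = 0. So H_2 ≅ 0.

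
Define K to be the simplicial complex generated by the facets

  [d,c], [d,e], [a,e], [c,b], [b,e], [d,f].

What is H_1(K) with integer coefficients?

We work with the vertex ordering a < b < c < d < e < f. The simplices of K, each written with vertices in increasing order, are:

  0-simplices (6): a, b, c, d, e, f
  1-simplices (6): ae, bc, be, cd, de, df

Hence C_0 ≅ Z^6, C_1 ≅ Z^6.

The boundary map ∂_1: C_1 → C_0 maps an edge to its endpoints' difference, ∂[p,q] = q − p.
This gives a 6×6 integer matrix of rank 5; reducing to Smith normal form yields diagonal entries (1,1,1,1,1).

Reading off H_k = ker ∂_k / im ∂_{k+1}:

  H_1: rank ker ∂_1 − rank ∂_2 = (6 − 5) − 0 = 1, and there is no ∂_2, so H_1 = Z.

H_1 ≅ Z.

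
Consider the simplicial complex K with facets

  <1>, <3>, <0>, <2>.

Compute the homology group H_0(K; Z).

Order the vertices as 0 < 1 < 2 < 3. Listing each simplex with vertices in this order, K has dimension 0 with simplices:

  0-simplices (4): [0], [1], [2], [3]

so the chain groups are C_0 ≅ Z^4.

From H_k ≅ ker(∂_k) / im(∂_{k+1}) we obtain:

  H_0: rank C_0 − rank ∂_1 = 4 − 0 = 4, and there is no ∂_1, so H_0 = Z^4.

H_0 = Z^4.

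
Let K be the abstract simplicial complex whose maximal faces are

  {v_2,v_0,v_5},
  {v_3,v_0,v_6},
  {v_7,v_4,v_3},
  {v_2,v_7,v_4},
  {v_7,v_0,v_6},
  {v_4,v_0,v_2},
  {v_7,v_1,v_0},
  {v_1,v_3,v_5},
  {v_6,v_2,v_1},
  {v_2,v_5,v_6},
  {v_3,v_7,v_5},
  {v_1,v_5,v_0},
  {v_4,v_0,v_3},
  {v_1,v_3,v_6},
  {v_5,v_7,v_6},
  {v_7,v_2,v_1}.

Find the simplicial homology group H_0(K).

Take the total order v_0 < v_1 < v_2 < v_3 < v_4 < v_5 < v_6 < v_7 on the vertex set. Then K (dimension 2) consists of the simplices:

  0-simplices (8): [v_0], [v_1], [v_2], [v_3], [v_4], [v_5], [v_6], [v_7]
  1-simplices (24): (24 of them)
  2-simplices (16): (16 of them)

so the chain groups are C_0 ≅ Z^8, C_1 ≅ Z^24, C_2 ≅ Z^16.

∂_1: C_1 → C_0 is given by ∂[p,q] = [q] − [p]. For instance
  ∂[v_1,v_6] = [v_6] − [v_1].
This gives a 8×24 integer matrix of rank 7; reducing to Smith normal form yields diagonal entries (1,1,1,1,1,1,1).

∂_2: C_2 → C_1 acts by ∂[p,q,r] = [q,r] − [p,r] + [p,q]. For instance
  ∂[v_1,v_3,v_5] = [v_3,v_5] − [v_1,v_5] + [v_1,v_3],
  ∂[v_1,v_2,v_6] = [v_2,v_6] − [v_1,v_6] + [v_1,v_2].
This gives a 24×16 integer matrix of rank 15; reducing to Smith normal form yields diagonal entries (1,1,1,1,1,1,1,1,1,1,1,1,1,1,1).

Computing H_k = (kernel of ∂_k) / (image of ∂_{k+1}):

  H_0: rank C_0 − rank ∂_1 = 8 − 7 = 1, and the invariant factors of ∂_1 are all 1, so H_0 ≅ Z.

H_0 = Z.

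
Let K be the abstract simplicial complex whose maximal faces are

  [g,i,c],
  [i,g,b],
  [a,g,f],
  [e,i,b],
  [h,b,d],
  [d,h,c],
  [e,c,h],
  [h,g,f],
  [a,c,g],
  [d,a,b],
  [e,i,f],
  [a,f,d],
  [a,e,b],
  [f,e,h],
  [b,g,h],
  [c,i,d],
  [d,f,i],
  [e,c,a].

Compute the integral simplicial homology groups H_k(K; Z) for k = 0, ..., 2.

Order the vertices as a < b < c < d < e < f < g < h < i. Listing each simplex with vertices in this order, K has dimension 2 with simplices:

  0-simplices (9): a, b, c, d, e, f, g, h, i
  1-simplices (27): ab, ac, ad, ae, af, ag, bd, be, bg, bh, bi, cd, ce, cg, ch, ci, df, dh, di, ef, eh, ei, fg, fh, fi, gh, gi
  2-simplices (18): abd, abe, ace, acg, adf, afg, bdh, bei, bgh, bgi, cdh, cdi, ceh, cgi, dfi, efh, efi, fgh

Hence C_0 ≅ Z^9, C_1 ≅ Z^27, C_2 ≅ Z^18.

∂_1: C_1 → C_0 sends each edge [p,q] (with p < q) to q − p. For instance
  ∂ch = h − c.
As a 9×27 matrix over Z this has rank 8, with invariant factors (1,1,1,1,1,1,1,1).

Boundary ∂_2: C_2 → C_1 acts by ∂[p,q,r] = [q,r] − [p,r] + [p,q]. For instance
  ∂afg = fg − ag + af,
  ∂cgi = gi − ci + cg.
The 27×18 boundary matrix has rank 17 and Smith normal form diag(1,1,1,1,1,1,1,1,1,1,1,1,1,1,1,1,1).

From H_k ≅ ker(∂_k) / im(∂_{k+1}) we obtain:

  H_0: rank C_0 − rank ∂_1 = 9 − 8 = 1, and the invariant factors of ∂_1 are all 1, so H_0 = Z.
  H_1: rank ker ∂_1 − rank ∂_2 = (27 − 8) − 17 = 2, and the invariant factors of ∂_2 are all 1, so H_1 = Z^2.
  H_2: rank ker ∂_2 − rank ∂_3 = (18 − 17) − 0 = 1, and there is no ∂_3, so H_2 = Z.

H_0 = Z,  H_1 = Z^2,  H_2 = Z.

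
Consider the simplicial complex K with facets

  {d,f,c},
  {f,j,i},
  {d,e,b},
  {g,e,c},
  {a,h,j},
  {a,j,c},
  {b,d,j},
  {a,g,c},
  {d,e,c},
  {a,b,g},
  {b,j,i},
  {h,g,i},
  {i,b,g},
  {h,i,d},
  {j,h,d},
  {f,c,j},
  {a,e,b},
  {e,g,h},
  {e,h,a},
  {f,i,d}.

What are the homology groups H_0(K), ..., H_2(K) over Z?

We work with the vertex ordering a < b < c < d < e < f < g < h < i < j. The simplices of K, each written with vertices in increasing order, are:

  0-simplices (10): a, b, c, d, e, f, g, h, i, j
  1-simplices (30): ab, ac, ae, ag, ah, aj, bd, be, bg, bi, bj, cd, ce, cf, cg, cj, de, df, dh, di, dj, eg, eh, fi, fj, gh, gi, hi, hj, ij
  2-simplices (20): abe, abg, acg, acj, aeh, ahj, bde, bdj, bgi, bij, cde, cdf, ceg, cfj, dfi, dhi, dhj, egh, fij, ghi

Hence C_0 ≅ Z^10, C_1 ≅ Z^30, C_2 ≅ Z^20.

∂_1: C_1 → C_0 sends each edge [p,q] (with p < q) to q − p.
As a 10×30 matrix over Z this has rank 9, with invariant factors (1,1,1,1,1,1,1,1,1).

∂_2: C_2 → C_1 maps a triangle to the signed sum of its edges. For instance
  ∂abg = bg − ag + ab,
  ∂bgi = gi − bi + bg.
As a 30×20 matrix over Z this has rank 20, with invariant factors (1,1,1,1,1,1,1,1,1,1,1,1,1,1,1,1,1,1,1,2).

Computing H_k = (kernel of ∂_k) / (image of ∂_{k+1}):

  H_0: rank C_0 − rank ∂_1 = 10 − 9 = 1, and the invariant factors of ∂_1 are all 1, so H_0 = Z.
  H_1: rank ker ∂_1 − rank ∂_2 = (30 − 9) − 20 = 1, and ∂_2 has invariant factor 2 > 1, so H_1 = Z ⊕ Z/2.
  H_2: rank ker ∂_2 − rank ∂_3 = (20 − 20) − 0 = 0, and there is no ∂_3, so H_2 = 0.

As a check, the Euler characteristic is 10 − 30 + 20 = 0, which agrees with 1 − 1 + 0 = 0.

H_0 ≅ Z,  H_1 ≅ Z ⊕ Z/2,  H_2 = 0.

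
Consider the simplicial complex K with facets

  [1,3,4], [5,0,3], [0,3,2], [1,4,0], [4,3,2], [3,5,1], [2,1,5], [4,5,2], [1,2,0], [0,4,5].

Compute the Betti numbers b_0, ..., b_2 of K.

b_0 = 1, b_1 = 0, b_2 = 0.

Fix the vertex order 0 < 1 < 2 < 3 < 4 < 5 and write every simplex with vertices in increasing order. Then dim K = 2 and the simplices of K are:

  0-simplices (6): [0], [1], [2], [3], [4], [5]
  1-simplices (15): [0,1], [0,2], [0,3], [0,4], [0,5], [1,2], [1,3], [1,4], [1,5], [2,3], [2,4], [2,5], [3,4], [3,5], [4,5]
  2-simplices (10): [0,1,2], [0,1,4], [0,2,3], [0,3,5], [0,4,5], [1,2,5], [1,3,4], [1,3,5], [2,3,4], [2,4,5]

giving chain groups C_0 ≅ Z^6, C_1 ≅ Z^15, C_2 ≅ Z^10.

∂_1: C_1 → C_0 sends each edge [p,q] (with p < q) to q − p.
The resulting 6×15 matrix has rank 5, and its Smith normal form has invariant factors (1,1,1,1,1).

The boundary map ∂_2: C_2 → C_1 acts by ∂[p,q,r] = [q,r] − [p,r] + [p,q]. For instance
  ∂[0,1,2] = [1,2] − [0,2] + [0,1],
  ∂[2,3,4] = [3,4] − [2,4] + [2,3].
The 15×10 boundary matrix has rank 10 and Smith normal form diag(1,1,1,1,1,1,1,1,1,2).

Computing H_k = (kernel of ∂_k) / (image of ∂_{k+1}):

  H_0: rank C_0 − rank ∂_1 = 6 − 5 = 1, and the invariant factors of ∂_1 are all 1, so H_0 = Z.
  H_1: rank ker ∂_1 − rank ∂_2 = (15 − 5) − 10 = 0, and ∂_2 has invariant factor 2 > 1, so H_1 = Z/2Z.
  H_2: rank ker ∂_2 − rank ∂_3 = (10 − 10) − 0 = 0, and there is no ∂_3, so H_2 = 0.

As a check, the Euler characteristic is 6 − 15 + 10 = 1, which agrees with 1 − 0 + 0 = 1.
(K is a triangulation of the real projective plane RP^2.)

Hence the Betti numbers are b_0 = 1, b_1 = 0, b_2 = 0.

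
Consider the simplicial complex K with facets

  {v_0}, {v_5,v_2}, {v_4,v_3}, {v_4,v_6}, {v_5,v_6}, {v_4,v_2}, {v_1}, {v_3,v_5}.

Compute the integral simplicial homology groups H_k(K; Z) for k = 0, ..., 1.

H_0 ≅ Z^3,  H_1 ≅ Z^2.

We work with the vertex ordering v_0 < v_1 < v_2 < v_3 < v_4 < v_5 < v_6. The simplices of K, each written with vertices in increasing order, are:

  0-simplices (7): [v_0], [v_1], [v_2], [v_3], [v_4], [v_5], [v_6]
  1-simplices (6): [v_2,v_4], [v_2,v_5], [v_3,v_4], [v_3,v_5], [v_4,v_6], [v_5,v_6]

Hence C_0 ≅ Z^7, C_1 ≅ Z^6.

The boundary map ∂_1: C_1 → C_0 maps an edge to its endpoints' difference, ∂[p,q] = q − p.
As a 7×6 matrix over Z this has rank 4, with invariant factors (1,1,1,1).

Now H_k = ker ∂_k / im ∂_{k+1}, so:

  H_0: rank C_0 − rank ∂_1 = 7 − 4 = 3, and the invariant factors of ∂_1 are all 1, so H_0 = Z^3.
  H_1: rank ker ∂_1 − rank ∂_2 = (6 − 4) − 0 = 2, and there is no ∂_2, so H_1 = Z^2.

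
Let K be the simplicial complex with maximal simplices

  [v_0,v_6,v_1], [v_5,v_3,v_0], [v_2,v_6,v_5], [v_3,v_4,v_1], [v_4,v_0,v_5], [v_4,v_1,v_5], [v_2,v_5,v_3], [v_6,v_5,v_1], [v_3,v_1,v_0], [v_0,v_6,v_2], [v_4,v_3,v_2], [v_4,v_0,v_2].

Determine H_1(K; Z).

Order the vertices as v_0 < v_1 < v_2 < v_3 < v_4 < v_5 < v_6. Listing each simplex with vertices in this order, K has dimension 2 with simplices:

  0-simplices (7): [v_0], [v_1], [v_2], [v_3], [v_4], [v_5], [v_6]
  1-simplices (18): (18 of them)
  2-simplices (12): (12 of them)

Hence C_0 ≅ Z^7, C_1 ≅ Z^18, C_2 ≅ Z^12.

∂_1: C_1 → C_0 maps an edge to its endpoints' difference, ∂[p,q] = q − p.
The resulting 7×18 matrix has rank 6, and its Smith normal form has invariant factors (1,1,1,1,1,1).

The boundary map ∂_2: C_2 → C_1 acts by ∂[p,q,r] = [q,r] − [p,r] + [p,q]. For instance
  ∂[v_1,v_3,v_4] = [v_3,v_4] − [v_1,v_4] + [v_1,v_3],
  ∂[v_0,v_1,v_6] = [v_1,v_6] − [v_0,v_6] + [v_0,v_1].
The resulting 18×12 matrix has rank 12, and its Smith normal form has invariant factors (1,1,1,1,1,1,1,1,1,1,1,2).

Computing H_k = (kernel of ∂_k) / (image of ∂_{k+1}):

  H_1: rank ker ∂_1 − rank ∂_2 = (18 − 6) − 12 = 0, and ∂_2 has invariant factor 2 > 1, so H_1 ≅ Z/2.

H_1 = Z/2.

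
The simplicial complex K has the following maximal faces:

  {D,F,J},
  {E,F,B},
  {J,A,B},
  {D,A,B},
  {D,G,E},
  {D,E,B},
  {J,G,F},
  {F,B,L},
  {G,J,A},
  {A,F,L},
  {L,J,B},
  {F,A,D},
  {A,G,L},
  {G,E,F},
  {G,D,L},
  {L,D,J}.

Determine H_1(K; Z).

Order the vertices as A < B < D < E < F < G < J < L. Listing each simplex with vertices in this order, K has dimension 2 with simplices:

  0-simplices (8): A, B, D, E, F, G, J, L
  1-simplices (24): AB, AD, AF, AG, AJ, AL, BD, BE, BF, BJ, BL, DE, DF, DG, DJ, DL, EF, EG, FG, FJ, FL, GJ, GL, JL
  2-simplices (16): ABD, ABJ, ADF, AFL, AGJ, AGL, BDE, BEF, BFL, BJL, DEG, DFJ, DGL, DJL, EFG, FGJ

Hence C_0 ≅ Z^8, C_1 ≅ Z^24, C_2 ≅ Z^16.

∂_1: C_1 → C_0 sends each edge [p,q] (with p < q) to q − p.
This gives a 8×24 integer matrix of rank 7; reducing to Smith normal form yields diagonal entries (1,1,1,1,1,1,1).

Boundary ∂_2: C_2 → C_1 acts by ∂[p,q,r] = [q,r] − [p,r] + [p,q]. For instance
  ∂EFG = FG − EG + EF,
  ∂AFL = FL − AL + AF.
This gives a 24×16 integer matrix of rank 15; reducing to Smith normal form yields diagonal entries (1,1,1,1,1,1,1,1,1,1,1,1,1,1,1).

Now H_k = ker ∂_k / im ∂_{k+1}, so:

  H_1: rank ker ∂_1 − rank ∂_2 = (24 − 7) − 15 = 2, and the invariant factors of ∂_2 are all 1, so H_1 ≅ Z^2.

H_1 = Z^2.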